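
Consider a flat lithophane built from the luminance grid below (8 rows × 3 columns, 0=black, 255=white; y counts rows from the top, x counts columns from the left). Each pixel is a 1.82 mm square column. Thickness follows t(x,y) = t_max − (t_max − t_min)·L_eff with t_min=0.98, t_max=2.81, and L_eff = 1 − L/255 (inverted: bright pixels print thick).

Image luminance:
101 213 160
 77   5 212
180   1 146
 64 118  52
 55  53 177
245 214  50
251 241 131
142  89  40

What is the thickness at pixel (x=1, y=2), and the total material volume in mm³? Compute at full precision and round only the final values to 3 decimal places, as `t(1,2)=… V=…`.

t(1,2)=0.987 V=149.626

span = t_max - t_min = 2.81 - 0.98 = 1.830
L(1,2) = 1, L_eff = 1 - 1/255 = 0.996078 (inverted)
t(1,2) = 2.81 - 1.830·0.996078 = 0.987
Σt over all 8·3 pixels = 383957/8500 ≈ 45.1714118
V = pitch²·Σt = 1.82²·383957/8500 = 149.626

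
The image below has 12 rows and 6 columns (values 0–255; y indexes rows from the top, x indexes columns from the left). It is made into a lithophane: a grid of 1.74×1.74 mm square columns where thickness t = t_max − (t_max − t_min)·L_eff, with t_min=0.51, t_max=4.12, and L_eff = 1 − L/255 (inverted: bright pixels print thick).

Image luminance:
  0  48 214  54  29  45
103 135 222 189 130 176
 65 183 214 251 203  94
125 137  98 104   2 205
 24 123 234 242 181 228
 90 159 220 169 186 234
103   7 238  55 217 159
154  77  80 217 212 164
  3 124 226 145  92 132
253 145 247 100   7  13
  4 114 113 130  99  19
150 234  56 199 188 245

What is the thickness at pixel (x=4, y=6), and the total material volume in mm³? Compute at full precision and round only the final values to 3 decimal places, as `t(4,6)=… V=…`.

span = t_max - t_min = 4.12 - 0.51 = 3.610
L(4,6) = 217, L_eff = 1 - 217/255 = 0.149020 (inverted)
t(4,6) = 4.12 - 3.610·0.149020 = 3.582
Σt over all 12·6 pixels = 1495839/8500 ≈ 175.9810588
V = pitch²·Σt = 1.74²·1495839/8500 = 532.800

t(4,6)=3.582 V=532.800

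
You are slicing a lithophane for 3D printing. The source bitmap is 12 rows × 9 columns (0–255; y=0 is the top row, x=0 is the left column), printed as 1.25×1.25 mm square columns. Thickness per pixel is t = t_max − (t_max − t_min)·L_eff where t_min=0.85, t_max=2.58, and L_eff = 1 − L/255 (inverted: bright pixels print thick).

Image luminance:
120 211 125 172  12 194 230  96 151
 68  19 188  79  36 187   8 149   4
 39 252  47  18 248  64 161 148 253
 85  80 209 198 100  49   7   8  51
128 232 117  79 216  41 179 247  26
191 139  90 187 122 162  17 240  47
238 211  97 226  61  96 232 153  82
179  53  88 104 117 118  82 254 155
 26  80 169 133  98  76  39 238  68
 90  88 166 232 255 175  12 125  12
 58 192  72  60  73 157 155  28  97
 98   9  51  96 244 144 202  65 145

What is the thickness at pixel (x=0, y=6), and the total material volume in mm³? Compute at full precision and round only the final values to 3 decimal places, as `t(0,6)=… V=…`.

span = t_max - t_min = 2.58 - 0.85 = 1.730
L(0,6) = 238, L_eff = 1 - 238/255 = 0.066667 (inverted)
t(0,6) = 2.58 - 1.730·0.066667 = 2.465
Σt over all 12·9 pixels = 46072/255 ≈ 180.6745098
V = pitch²·Σt = 1.25²·46072/255 = 282.304

t(0,6)=2.465 V=282.304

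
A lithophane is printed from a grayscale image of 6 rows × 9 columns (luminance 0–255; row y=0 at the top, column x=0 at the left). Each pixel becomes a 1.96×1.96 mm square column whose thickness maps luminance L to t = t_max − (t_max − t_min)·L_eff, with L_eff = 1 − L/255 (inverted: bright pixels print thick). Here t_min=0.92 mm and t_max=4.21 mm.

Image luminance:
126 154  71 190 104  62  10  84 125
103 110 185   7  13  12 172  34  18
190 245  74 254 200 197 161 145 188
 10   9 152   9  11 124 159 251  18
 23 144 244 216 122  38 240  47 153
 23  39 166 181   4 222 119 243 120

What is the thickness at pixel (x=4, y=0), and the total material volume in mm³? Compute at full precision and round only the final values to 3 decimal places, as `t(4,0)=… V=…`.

span = t_max - t_min = 4.21 - 0.92 = 3.290
L(4,0) = 104, L_eff = 1 - 104/255 = 0.592157 (inverted)
t(4,0) = 4.21 - 3.290·0.592157 = 2.262
Σt over all 6·9 pixels = 1115483/8500 ≈ 131.2332941
V = pitch²·Σt = 1.96²·1115483/8500 = 504.146

t(4,0)=2.262 V=504.146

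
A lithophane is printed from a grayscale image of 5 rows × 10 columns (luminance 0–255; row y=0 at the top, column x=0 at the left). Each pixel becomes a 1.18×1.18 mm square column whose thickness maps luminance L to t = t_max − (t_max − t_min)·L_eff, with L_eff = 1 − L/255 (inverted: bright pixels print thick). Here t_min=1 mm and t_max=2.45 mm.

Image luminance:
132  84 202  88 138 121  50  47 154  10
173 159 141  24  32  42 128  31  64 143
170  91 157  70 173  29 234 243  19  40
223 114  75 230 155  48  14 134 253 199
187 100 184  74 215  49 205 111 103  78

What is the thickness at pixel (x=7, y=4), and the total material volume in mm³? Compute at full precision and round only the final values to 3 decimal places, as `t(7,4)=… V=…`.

span = t_max - t_min = 2.45 - 1 = 1.450
L(7,4) = 111, L_eff = 1 - 111/255 = 0.564706 (inverted)
t(7,4) = 2.45 - 1.450·0.564706 = 1.631
Σt over all 5·10 pixels = 7121/85 ≈ 83.7764706
V = pitch²·Σt = 1.18²·7121/85 = 116.650

t(7,4)=1.631 V=116.650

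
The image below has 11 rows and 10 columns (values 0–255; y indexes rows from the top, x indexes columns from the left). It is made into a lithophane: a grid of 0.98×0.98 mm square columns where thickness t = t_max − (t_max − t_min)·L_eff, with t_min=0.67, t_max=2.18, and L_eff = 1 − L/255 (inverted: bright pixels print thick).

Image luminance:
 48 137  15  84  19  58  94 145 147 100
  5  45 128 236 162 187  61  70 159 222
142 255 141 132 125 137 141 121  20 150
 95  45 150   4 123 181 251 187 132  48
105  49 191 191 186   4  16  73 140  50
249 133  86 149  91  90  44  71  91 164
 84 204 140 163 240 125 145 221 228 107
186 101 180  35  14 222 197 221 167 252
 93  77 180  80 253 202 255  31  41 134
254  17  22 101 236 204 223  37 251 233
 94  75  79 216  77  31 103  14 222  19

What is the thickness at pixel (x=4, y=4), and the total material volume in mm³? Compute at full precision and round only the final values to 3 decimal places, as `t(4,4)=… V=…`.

t(4,4)=1.771 V=150.179

span = t_max - t_min = 2.18 - 0.67 = 1.510
L(4,4) = 186, L_eff = 1 - 186/255 = 0.270588 (inverted)
t(4,4) = 2.18 - 1.510·0.270588 = 1.771
Σt over all 11·10 pixels = 3987461/25500 ≈ 156.3710196
V = pitch²·Σt = 0.98²·3987461/25500 = 150.179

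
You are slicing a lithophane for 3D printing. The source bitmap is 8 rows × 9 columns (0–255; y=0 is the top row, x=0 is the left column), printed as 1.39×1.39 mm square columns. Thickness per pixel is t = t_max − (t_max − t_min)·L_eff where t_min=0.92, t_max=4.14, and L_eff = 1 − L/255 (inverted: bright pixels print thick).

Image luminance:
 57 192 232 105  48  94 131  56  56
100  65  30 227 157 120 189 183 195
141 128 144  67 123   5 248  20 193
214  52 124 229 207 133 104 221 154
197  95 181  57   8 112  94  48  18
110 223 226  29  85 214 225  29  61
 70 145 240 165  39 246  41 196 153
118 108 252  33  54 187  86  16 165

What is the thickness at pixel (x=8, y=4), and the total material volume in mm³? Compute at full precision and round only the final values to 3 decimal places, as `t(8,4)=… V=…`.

t(8,4)=1.147 V=349.268

span = t_max - t_min = 4.14 - 0.92 = 3.220
L(8,4) = 18, L_eff = 1 - 18/255 = 0.929412 (inverted)
t(8,4) = 4.14 - 3.220·0.929412 = 1.147
Σt over all 8·9 pixels = 230483/1275 ≈ 180.7709804
V = pitch²·Σt = 1.39²·230483/1275 = 349.268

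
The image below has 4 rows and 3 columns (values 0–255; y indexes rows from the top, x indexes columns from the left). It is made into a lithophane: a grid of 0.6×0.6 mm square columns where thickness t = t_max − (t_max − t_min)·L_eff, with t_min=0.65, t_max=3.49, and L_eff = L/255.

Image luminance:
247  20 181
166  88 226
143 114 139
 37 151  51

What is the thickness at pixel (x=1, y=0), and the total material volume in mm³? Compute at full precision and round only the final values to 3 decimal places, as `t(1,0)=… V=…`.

span = t_max - t_min = 3.49 - 0.65 = 2.840
L(1,0) = 20, L_eff = 20/255 = 0.078431
t(1,0) = 3.49 - 2.840·0.078431 = 3.267
Σt over all 4·3 pixels = 52004/2125 ≈ 24.4724706
V = pitch²·Σt = 0.6²·52004/2125 = 8.810

t(1,0)=3.267 V=8.810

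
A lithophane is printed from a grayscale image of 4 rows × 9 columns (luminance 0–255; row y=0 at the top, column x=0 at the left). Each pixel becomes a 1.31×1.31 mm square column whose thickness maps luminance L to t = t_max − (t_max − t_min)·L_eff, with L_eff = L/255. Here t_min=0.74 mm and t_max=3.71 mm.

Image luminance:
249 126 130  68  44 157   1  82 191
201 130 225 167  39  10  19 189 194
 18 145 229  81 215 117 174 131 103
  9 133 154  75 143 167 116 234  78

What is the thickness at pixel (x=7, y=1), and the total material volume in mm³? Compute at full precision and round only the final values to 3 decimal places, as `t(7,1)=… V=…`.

span = t_max - t_min = 3.71 - 0.74 = 2.970
L(7,1) = 189, L_eff = 189/255 = 0.741176
t(7,1) = 3.71 - 2.970·0.741176 = 1.509
Σt over all 4·9 pixels = 171351/2125 ≈ 80.6357647
V = pitch²·Σt = 1.31²·171351/2125 = 138.379

t(7,1)=1.509 V=138.379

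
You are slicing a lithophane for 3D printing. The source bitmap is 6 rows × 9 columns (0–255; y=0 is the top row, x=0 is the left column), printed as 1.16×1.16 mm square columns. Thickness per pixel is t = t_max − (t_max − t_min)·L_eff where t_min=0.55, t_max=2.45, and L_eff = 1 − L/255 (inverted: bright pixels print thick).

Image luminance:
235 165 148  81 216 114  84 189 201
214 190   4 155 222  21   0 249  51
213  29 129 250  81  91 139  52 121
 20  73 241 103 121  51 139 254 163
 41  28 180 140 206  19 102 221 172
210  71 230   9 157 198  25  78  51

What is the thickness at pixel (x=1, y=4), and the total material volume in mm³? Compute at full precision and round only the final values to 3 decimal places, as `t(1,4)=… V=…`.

t(1,4)=0.759 V=109.615

span = t_max - t_min = 2.45 - 0.55 = 1.900
L(1,4) = 28, L_eff = 1 - 28/255 = 0.890196 (inverted)
t(1,4) = 2.45 - 1.900·0.890196 = 0.759
Σt over all 6·9 pixels = 103864/1275 ≈ 81.4619608
V = pitch²·Σt = 1.16²·103864/1275 = 109.615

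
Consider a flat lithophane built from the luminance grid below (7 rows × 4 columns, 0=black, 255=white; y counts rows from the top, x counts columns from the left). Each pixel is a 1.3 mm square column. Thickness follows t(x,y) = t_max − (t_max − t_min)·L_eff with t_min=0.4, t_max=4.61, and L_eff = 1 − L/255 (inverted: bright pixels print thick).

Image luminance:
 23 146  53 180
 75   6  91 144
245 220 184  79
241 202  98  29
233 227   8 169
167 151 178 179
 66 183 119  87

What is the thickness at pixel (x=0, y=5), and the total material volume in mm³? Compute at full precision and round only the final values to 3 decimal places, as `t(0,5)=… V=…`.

t(0,5)=3.157 V=124.480

span = t_max - t_min = 4.61 - 0.4 = 4.210
L(0,5) = 167, L_eff = 1 - 167/255 = 0.345098 (inverted)
t(0,5) = 4.61 - 4.210·0.345098 = 3.157
Σt over all 7·4 pixels = 626081/8500 ≈ 73.6565882
V = pitch²·Σt = 1.3²·626081/8500 = 124.480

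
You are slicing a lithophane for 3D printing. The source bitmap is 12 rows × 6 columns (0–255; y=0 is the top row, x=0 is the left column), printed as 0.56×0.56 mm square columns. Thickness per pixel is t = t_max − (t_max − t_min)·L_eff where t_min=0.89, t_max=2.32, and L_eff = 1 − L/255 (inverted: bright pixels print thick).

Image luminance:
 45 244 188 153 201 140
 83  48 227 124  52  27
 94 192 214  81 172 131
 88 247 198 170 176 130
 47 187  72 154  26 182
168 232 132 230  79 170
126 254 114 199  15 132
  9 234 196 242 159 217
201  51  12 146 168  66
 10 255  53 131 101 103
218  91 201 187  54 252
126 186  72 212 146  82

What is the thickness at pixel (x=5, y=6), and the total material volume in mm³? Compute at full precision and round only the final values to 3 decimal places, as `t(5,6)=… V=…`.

span = t_max - t_min = 2.32 - 0.89 = 1.430
L(5,6) = 132, L_eff = 1 - 132/255 = 0.482353 (inverted)
t(5,6) = 2.32 - 1.430·0.482353 = 1.630
Σt over all 12·6 pixels = 205461/1700 ≈ 120.8594118
V = pitch²·Σt = 0.56²·205461/1700 = 37.902

t(5,6)=1.630 V=37.902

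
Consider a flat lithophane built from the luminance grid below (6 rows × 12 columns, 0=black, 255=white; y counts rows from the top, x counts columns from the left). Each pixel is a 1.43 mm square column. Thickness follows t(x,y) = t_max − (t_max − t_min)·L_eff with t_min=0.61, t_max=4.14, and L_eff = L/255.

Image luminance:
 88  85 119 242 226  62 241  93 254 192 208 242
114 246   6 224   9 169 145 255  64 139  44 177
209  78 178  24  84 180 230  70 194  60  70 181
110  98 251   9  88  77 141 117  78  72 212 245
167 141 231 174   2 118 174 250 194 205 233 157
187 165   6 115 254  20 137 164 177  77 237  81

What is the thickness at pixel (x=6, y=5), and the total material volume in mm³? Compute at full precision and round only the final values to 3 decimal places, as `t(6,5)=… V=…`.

span = t_max - t_min = 4.14 - 0.61 = 3.530
L(6,5) = 137, L_eff = 137/255 = 0.537255
t(6,5) = 4.14 - 3.530·0.537255 = 2.243
Σt over all 6·12 pixels = 1970921/12750 ≈ 154.5820392
V = pitch²·Σt = 1.43²·1970921/12750 = 316.105

t(6,5)=2.243 V=316.105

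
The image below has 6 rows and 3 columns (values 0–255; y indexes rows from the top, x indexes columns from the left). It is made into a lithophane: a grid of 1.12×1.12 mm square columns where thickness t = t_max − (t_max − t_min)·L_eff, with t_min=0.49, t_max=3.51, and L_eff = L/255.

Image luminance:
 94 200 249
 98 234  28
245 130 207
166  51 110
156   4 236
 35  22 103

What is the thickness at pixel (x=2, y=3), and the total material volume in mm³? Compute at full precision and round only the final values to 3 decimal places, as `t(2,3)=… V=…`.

span = t_max - t_min = 3.51 - 0.49 = 3.020
L(2,3) = 110, L_eff = 110/255 = 0.431373
t(2,3) = 3.51 - 3.020·0.431373 = 2.207
Σt over all 6·3 pixels = 447977/12750 ≈ 35.1354510
V = pitch²·Σt = 1.12²·447977/12750 = 44.074

t(2,3)=2.207 V=44.074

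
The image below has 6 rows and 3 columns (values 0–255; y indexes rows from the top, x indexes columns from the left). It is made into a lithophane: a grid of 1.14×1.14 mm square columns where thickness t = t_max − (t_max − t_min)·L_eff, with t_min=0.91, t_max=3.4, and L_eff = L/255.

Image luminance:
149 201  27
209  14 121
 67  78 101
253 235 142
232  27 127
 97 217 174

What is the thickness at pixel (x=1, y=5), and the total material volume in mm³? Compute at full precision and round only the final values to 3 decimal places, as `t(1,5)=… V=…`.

span = t_max - t_min = 3.4 - 0.91 = 2.490
L(1,5) = 217, L_eff = 217/255 = 0.850980
t(1,5) = 3.4 - 2.490·0.850980 = 1.281
Σt over all 6·3 pixels = 315107/8500 ≈ 37.0714118
V = pitch²·Σt = 1.14²·315107/8500 = 48.178

t(1,5)=1.281 V=48.178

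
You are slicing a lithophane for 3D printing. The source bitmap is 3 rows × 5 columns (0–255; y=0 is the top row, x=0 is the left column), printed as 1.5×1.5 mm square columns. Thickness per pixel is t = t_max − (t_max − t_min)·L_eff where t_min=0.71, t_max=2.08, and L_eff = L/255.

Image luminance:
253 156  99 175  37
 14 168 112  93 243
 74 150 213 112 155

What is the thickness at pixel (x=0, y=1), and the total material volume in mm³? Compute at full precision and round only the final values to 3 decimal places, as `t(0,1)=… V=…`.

t(0,1)=2.005 V=45.371

span = t_max - t_min = 2.08 - 0.71 = 1.370
L(0,1) = 14, L_eff = 14/255 = 0.054902
t(0,1) = 2.08 - 1.370·0.054902 = 2.005
Σt over all 3·5 pixels = 257101/12750 ≈ 20.1647843
V = pitch²·Σt = 1.5²·257101/12750 = 45.371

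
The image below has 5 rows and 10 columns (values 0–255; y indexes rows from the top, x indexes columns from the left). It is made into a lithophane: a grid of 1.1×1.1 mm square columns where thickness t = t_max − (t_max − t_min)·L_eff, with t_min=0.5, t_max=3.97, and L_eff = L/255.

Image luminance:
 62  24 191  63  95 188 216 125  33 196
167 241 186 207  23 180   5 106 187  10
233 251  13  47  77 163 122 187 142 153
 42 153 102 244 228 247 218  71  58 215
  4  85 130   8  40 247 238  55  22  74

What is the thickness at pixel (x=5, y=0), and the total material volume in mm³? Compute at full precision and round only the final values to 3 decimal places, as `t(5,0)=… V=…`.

t(5,0)=1.412 V=135.234

span = t_max - t_min = 3.97 - 0.5 = 3.470
L(5,0) = 188, L_eff = 188/255 = 0.737255
t(5,0) = 3.97 - 3.470·0.737255 = 1.412
Σt over all 5·10 pixels = 712493/6375 ≈ 111.7636078
V = pitch²·Σt = 1.1²·712493/6375 = 135.234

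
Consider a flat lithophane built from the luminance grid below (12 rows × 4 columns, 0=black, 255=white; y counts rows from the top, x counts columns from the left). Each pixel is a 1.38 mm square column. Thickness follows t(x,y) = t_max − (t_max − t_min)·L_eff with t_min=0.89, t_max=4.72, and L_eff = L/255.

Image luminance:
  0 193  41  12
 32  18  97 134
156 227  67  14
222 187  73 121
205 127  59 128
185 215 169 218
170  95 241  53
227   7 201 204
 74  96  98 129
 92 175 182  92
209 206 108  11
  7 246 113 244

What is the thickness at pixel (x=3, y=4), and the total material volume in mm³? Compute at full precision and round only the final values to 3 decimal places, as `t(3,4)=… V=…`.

span = t_max - t_min = 4.72 - 0.89 = 3.830
L(3,4) = 128, L_eff = 128/255 = 0.501961
t(3,4) = 4.72 - 3.830·0.501961 = 2.797
Σt over all 12·4 pixels = 56839/425 ≈ 133.7388235
V = pitch²·Σt = 1.38²·56839/425 = 254.692

t(3,4)=2.797 V=254.692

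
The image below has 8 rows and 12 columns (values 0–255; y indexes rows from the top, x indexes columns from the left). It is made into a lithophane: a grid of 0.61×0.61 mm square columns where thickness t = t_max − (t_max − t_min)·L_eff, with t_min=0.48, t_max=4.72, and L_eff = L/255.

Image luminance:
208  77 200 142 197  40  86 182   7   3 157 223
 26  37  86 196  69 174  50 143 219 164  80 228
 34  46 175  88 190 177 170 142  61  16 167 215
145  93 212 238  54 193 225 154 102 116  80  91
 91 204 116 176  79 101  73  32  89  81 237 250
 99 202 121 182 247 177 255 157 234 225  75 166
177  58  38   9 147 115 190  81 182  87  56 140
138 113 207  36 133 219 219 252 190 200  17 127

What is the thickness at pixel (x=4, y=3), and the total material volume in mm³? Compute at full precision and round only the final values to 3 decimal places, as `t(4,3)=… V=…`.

t(4,3)=3.822 V=88.310

span = t_max - t_min = 4.72 - 0.48 = 4.240
L(4,3) = 54, L_eff = 54/255 = 0.211765
t(4,3) = 4.72 - 4.240·0.211765 = 3.822
Σt over all 8·12 pixels = 504324/2125 ≈ 237.3289412
V = pitch²·Σt = 0.61²·504324/2125 = 88.310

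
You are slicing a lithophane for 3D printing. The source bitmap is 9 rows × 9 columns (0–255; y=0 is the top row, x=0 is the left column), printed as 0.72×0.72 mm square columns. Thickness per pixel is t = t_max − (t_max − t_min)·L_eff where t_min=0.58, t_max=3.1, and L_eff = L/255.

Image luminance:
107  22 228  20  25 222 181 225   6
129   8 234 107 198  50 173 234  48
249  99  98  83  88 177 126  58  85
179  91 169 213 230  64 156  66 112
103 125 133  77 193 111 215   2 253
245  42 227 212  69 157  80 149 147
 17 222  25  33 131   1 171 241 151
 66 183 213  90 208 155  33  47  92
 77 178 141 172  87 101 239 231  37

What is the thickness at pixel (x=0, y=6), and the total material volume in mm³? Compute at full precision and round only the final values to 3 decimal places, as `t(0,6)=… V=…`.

t(0,6)=2.932 V=76.676

span = t_max - t_min = 3.1 - 0.58 = 2.520
L(0,6) = 17, L_eff = 17/255 = 0.066667
t(0,6) = 3.1 - 2.520·0.066667 = 2.932
Σt over all 9·9 pixels = 628611/4250 ≈ 147.9084706
V = pitch²·Σt = 0.72²·628611/4250 = 76.676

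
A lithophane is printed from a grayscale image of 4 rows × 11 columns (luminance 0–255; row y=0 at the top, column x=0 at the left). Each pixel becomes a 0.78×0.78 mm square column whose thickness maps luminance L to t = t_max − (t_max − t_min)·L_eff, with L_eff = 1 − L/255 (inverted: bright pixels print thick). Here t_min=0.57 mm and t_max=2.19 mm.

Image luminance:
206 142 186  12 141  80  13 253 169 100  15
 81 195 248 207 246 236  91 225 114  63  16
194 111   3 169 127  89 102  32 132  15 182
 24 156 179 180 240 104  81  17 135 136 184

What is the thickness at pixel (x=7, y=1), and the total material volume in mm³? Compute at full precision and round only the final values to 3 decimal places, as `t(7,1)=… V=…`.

span = t_max - t_min = 2.19 - 0.57 = 1.620
L(7,1) = 225, L_eff = 1 - 225/255 = 0.117647 (inverted)
t(7,1) = 2.19 - 1.620·0.117647 = 1.999
Σt over all 4·11 pixels = 258627/4250 ≈ 60.8534118
V = pitch²·Σt = 0.78²·258627/4250 = 37.023

t(7,1)=1.999 V=37.023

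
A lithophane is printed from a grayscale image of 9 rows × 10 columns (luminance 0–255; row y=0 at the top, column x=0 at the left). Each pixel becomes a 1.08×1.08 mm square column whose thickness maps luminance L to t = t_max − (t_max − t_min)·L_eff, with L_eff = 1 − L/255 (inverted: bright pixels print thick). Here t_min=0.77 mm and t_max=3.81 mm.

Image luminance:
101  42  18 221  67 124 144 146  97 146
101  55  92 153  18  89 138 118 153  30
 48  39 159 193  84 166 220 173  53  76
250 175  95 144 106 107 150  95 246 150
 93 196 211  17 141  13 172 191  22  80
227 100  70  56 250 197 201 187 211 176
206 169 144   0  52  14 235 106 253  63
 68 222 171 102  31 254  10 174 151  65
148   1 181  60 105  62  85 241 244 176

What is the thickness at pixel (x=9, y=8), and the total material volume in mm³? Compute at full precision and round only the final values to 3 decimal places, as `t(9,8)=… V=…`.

span = t_max - t_min = 3.81 - 0.77 = 3.040
L(9,8) = 176, L_eff = 1 - 176/255 = 0.309804 (inverted)
t(9,8) = 3.81 - 3.040·0.309804 = 2.868
Σt over all 9·10 pixels = 2614247/12750 ≈ 205.0389804
V = pitch²·Σt = 1.08²·2614247/12750 = 239.157

t(9,8)=2.868 V=239.157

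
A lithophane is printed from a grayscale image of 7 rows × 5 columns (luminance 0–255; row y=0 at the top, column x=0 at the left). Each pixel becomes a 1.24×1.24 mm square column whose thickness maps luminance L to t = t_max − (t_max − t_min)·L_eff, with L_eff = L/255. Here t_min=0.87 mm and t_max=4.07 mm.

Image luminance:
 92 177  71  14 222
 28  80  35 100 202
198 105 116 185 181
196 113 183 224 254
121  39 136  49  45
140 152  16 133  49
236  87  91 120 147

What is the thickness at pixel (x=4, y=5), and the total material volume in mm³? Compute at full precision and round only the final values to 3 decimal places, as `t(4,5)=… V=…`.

span = t_max - t_min = 4.07 - 0.87 = 3.200
L(4,5) = 49, L_eff = 49/255 = 0.192157
t(4,5) = 4.07 - 3.200·0.192157 = 3.455
Σt over all 7·5 pixels = 448927/5100 ≈ 88.0249020
V = pitch²·Σt = 1.24²·448927/5100 = 135.347

t(4,5)=3.455 V=135.347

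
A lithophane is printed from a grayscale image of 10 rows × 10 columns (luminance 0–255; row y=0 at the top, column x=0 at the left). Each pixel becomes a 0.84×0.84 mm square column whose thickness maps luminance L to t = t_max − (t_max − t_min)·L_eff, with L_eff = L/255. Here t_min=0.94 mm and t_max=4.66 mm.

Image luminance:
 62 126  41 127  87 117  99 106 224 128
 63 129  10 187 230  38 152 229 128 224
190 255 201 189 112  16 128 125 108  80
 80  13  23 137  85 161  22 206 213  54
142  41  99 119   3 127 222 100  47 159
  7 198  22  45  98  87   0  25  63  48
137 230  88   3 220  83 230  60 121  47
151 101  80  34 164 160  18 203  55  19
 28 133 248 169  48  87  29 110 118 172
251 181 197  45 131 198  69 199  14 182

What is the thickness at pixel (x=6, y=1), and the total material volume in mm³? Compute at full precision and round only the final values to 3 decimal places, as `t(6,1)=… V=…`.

span = t_max - t_min = 4.66 - 0.94 = 3.720
L(6,1) = 152, L_eff = 152/255 = 0.596078
t(6,1) = 4.66 - 3.720·0.596078 = 2.443
Σt over all 10·10 pixels = 127556/425 ≈ 300.1317647
V = pitch²·Σt = 0.84²·127556/425 = 211.773

t(6,1)=2.443 V=211.773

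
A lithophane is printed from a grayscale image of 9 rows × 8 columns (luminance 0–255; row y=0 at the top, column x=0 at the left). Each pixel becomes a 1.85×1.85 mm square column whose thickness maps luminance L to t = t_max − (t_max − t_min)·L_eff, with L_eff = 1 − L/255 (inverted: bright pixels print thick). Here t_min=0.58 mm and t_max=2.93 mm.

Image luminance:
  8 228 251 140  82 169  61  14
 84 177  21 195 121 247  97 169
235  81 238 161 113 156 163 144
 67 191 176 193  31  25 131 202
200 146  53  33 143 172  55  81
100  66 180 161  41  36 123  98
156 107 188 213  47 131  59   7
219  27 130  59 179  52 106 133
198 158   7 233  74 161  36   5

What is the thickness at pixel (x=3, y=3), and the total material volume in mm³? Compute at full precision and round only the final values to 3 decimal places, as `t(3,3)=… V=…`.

span = t_max - t_min = 2.93 - 0.58 = 2.350
L(3,3) = 193, L_eff = 1 - 193/255 = 0.243137 (inverted)
t(3,3) = 2.93 - 2.350·0.243137 = 2.359
Σt over all 9·8 pixels = 155986/1275 ≈ 122.3419608
V = pitch²·Σt = 1.85²·155986/1275 = 418.715

t(3,3)=2.359 V=418.715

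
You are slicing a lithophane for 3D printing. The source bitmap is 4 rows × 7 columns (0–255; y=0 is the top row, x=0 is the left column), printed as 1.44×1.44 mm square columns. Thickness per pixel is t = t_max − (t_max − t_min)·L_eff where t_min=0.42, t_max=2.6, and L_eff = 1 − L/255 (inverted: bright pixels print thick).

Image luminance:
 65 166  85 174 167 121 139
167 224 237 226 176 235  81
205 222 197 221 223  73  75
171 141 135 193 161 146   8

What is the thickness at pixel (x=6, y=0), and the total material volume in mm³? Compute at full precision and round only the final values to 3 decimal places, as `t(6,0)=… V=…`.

t(6,0)=1.608 V=102.988

span = t_max - t_min = 2.6 - 0.42 = 2.180
L(6,0) = 139, L_eff = 1 - 139/255 = 0.454902 (inverted)
t(6,0) = 2.6 - 2.180·0.454902 = 1.608
Σt over all 4·7 pixels = 105541/2125 ≈ 49.6663529
V = pitch²·Σt = 1.44²·105541/2125 = 102.988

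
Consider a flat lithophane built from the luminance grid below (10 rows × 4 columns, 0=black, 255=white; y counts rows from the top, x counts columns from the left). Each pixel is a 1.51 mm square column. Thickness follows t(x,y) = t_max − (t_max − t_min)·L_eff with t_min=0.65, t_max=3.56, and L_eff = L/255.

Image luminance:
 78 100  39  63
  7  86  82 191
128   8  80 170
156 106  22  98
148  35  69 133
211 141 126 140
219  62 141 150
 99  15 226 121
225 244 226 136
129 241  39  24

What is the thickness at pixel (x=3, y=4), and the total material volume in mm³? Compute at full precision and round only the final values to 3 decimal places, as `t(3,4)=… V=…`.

t(3,4)=2.042 V=202.028

span = t_max - t_min = 3.56 - 0.65 = 2.910
L(3,4) = 133, L_eff = 133/255 = 0.521569
t(3,4) = 3.56 - 2.910·0.521569 = 2.042
Σt over all 10·4 pixels = 376571/4250 ≈ 88.6049412
V = pitch²·Σt = 1.51²·376571/4250 = 202.028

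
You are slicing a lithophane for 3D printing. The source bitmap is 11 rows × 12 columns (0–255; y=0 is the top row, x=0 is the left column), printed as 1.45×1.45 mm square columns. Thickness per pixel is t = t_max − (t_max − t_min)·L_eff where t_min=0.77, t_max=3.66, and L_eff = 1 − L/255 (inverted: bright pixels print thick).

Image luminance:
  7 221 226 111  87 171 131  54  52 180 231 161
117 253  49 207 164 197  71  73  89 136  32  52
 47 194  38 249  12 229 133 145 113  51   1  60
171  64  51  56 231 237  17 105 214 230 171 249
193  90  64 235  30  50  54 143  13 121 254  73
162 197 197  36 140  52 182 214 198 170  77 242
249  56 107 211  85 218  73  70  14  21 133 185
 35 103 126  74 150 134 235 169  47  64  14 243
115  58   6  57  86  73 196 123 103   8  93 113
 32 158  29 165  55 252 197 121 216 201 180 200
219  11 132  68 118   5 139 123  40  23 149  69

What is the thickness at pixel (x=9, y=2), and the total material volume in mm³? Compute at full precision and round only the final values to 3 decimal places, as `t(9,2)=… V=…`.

span = t_max - t_min = 3.66 - 0.77 = 2.890
L(9,2) = 51, L_eff = 1 - 51/255 = 0.800000 (inverted)
t(9,2) = 3.66 - 2.890·0.800000 = 1.348
Σt over all 11·12 pixels = 106438/375 ≈ 283.8346667
V = pitch²·Σt = 1.45²·106438/375 = 596.762

t(9,2)=1.348 V=596.762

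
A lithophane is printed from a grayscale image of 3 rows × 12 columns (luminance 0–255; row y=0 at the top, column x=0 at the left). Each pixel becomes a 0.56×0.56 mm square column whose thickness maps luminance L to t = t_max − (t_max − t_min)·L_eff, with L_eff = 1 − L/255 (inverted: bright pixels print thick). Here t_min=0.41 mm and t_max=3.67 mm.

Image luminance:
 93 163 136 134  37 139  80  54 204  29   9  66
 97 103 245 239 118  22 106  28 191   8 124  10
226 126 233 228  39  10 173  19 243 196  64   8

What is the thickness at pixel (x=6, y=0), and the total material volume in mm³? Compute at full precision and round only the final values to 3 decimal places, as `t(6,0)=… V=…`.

t(6,0)=1.433 V=20.665

span = t_max - t_min = 3.67 - 0.41 = 3.260
L(6,0) = 80, L_eff = 1 - 80/255 = 0.686275 (inverted)
t(6,0) = 3.67 - 3.260·0.686275 = 1.433
Σt over all 3·12 pixels = 84019/1275 ≈ 65.8972549
V = pitch²·Σt = 0.56²·84019/1275 = 20.665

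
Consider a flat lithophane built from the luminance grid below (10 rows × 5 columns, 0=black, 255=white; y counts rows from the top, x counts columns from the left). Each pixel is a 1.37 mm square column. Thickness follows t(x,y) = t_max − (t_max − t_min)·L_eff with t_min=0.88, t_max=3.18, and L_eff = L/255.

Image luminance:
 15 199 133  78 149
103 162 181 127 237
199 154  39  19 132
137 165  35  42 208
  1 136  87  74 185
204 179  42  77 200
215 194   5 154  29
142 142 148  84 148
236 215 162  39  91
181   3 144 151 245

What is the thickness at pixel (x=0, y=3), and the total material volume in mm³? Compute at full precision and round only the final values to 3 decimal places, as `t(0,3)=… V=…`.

t(0,3)=1.944 V=189.625

span = t_max - t_min = 3.18 - 0.88 = 2.300
L(0,3) = 137, L_eff = 137/255 = 0.537255
t(0,3) = 3.18 - 2.300·0.537255 = 1.944
Σt over all 10·5 pixels = 257629/2550 ≈ 101.0309804
V = pitch²·Σt = 1.37²·257629/2550 = 189.625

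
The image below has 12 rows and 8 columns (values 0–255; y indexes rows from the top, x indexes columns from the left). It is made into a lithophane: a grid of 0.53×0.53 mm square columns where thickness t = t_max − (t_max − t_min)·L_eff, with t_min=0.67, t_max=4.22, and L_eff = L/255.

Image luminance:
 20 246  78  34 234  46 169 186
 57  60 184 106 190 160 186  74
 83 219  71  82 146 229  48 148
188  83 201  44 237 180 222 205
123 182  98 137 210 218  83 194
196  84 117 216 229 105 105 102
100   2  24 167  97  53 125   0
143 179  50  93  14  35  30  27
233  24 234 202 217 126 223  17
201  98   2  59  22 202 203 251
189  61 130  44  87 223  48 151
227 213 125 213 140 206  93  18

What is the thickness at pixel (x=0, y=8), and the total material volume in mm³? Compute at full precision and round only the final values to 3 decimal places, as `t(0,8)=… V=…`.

span = t_max - t_min = 4.22 - 0.67 = 3.550
L(0,8) = 233, L_eff = 233/255 = 0.913725
t(0,8) = 4.22 - 3.550·0.913725 = 0.976
Σt over all 12·8 pixels = 295789/1275 ≈ 231.9913725
V = pitch²·Σt = 0.53²·295789/1275 = 65.166

t(0,8)=0.976 V=65.166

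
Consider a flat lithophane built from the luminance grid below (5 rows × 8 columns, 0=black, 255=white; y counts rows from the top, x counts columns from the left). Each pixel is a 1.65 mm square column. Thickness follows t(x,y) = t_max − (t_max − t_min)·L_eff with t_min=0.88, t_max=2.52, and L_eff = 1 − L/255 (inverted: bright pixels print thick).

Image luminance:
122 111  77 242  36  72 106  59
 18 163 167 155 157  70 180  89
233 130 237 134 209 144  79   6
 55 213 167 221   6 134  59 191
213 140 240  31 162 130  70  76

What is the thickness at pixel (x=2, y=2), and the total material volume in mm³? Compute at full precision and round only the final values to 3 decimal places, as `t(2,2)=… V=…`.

span = t_max - t_min = 2.52 - 0.88 = 1.640
L(2,2) = 237, L_eff = 1 - 237/255 = 0.070588 (inverted)
t(2,2) = 2.52 - 1.640·0.070588 = 2.404
Σt over all 5·8 pixels = 433664/6375 ≈ 68.0257255
V = pitch²·Σt = 1.65²·433664/6375 = 185.200

t(2,2)=2.404 V=185.200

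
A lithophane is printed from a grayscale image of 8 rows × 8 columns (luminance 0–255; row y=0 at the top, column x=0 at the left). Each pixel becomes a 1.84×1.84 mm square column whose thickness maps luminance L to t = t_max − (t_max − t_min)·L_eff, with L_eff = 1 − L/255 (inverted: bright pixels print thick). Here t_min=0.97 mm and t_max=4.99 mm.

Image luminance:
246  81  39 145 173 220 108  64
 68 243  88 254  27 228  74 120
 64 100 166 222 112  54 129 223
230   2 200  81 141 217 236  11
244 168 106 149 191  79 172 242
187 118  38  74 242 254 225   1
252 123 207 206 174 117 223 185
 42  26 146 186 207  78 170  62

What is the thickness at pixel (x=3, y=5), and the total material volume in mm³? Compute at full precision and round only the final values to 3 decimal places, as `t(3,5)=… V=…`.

t(3,5)=2.137 V=704.412

span = t_max - t_min = 4.99 - 0.97 = 4.020
L(3,5) = 74, L_eff = 1 - 74/255 = 0.709804 (inverted)
t(3,5) = 4.99 - 4.020·0.709804 = 2.137
Σt over all 8·8 pixels = 88426/425 ≈ 208.0611765
V = pitch²·Σt = 1.84²·88426/425 = 704.412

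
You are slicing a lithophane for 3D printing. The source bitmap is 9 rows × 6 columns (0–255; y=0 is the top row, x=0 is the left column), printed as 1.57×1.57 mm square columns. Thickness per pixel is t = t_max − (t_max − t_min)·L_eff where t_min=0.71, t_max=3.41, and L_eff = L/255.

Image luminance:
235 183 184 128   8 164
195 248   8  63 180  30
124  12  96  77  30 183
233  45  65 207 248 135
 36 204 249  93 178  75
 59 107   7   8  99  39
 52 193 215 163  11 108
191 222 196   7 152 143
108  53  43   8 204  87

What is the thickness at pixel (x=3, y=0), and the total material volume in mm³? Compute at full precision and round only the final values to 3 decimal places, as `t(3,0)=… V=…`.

span = t_max - t_min = 3.41 - 0.71 = 2.700
L(3,0) = 128, L_eff = 128/255 = 0.501961
t(3,0) = 3.41 - 2.700·0.501961 = 2.055
Σt over all 9·6 pixels = 1980/17 ≈ 116.4705882
V = pitch²·Σt = 1.57²·1980/17 = 287.088

t(3,0)=2.055 V=287.088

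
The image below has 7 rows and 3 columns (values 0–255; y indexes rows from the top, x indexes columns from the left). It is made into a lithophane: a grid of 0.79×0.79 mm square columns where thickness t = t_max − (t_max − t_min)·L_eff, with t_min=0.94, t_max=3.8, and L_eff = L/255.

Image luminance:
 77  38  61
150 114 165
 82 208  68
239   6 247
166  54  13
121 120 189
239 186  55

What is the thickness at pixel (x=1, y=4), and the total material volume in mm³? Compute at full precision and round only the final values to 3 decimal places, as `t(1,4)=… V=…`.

span = t_max - t_min = 3.8 - 0.94 = 2.860
L(1,4) = 54, L_eff = 54/255 = 0.211765
t(1,4) = 3.8 - 2.860·0.211765 = 3.194
Σt over all 7·3 pixels = 107656/2125 ≈ 50.6616471
V = pitch²·Σt = 0.79²·107656/2125 = 31.618

t(1,4)=3.194 V=31.618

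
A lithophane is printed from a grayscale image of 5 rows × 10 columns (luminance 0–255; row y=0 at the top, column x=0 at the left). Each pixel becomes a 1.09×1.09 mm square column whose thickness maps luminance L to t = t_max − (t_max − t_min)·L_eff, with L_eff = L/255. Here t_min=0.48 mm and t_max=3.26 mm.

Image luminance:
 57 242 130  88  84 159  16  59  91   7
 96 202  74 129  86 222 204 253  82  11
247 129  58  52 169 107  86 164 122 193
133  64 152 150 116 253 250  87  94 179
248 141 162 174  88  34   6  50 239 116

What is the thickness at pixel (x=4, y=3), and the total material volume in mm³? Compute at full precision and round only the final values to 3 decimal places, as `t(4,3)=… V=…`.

span = t_max - t_min = 3.26 - 0.48 = 2.780
L(4,3) = 116, L_eff = 116/255 = 0.454902
t(4,3) = 3.26 - 2.780·0.454902 = 1.995
Σt over all 5·10 pixels = 238981/2550 ≈ 93.7180392
V = pitch²·Σt = 1.09²·238981/2550 = 111.346

t(4,3)=1.995 V=111.346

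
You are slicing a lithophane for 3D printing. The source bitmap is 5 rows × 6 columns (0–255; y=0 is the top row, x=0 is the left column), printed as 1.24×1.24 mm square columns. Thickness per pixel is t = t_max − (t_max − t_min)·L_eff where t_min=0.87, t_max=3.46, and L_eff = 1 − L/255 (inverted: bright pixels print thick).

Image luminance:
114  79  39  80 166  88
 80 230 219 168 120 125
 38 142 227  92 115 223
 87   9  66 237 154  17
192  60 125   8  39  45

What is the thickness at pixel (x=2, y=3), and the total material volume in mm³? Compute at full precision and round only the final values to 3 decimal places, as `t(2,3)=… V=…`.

span = t_max - t_min = 3.46 - 0.87 = 2.590
L(2,3) = 66, L_eff = 1 - 66/255 = 0.741176 (inverted)
t(2,3) = 3.46 - 2.590·0.741176 = 1.540
Σt over all 5·6 pixels = 257001/4250 ≈ 60.4708235
V = pitch²·Σt = 1.24²·257001/4250 = 92.980

t(2,3)=1.540 V=92.980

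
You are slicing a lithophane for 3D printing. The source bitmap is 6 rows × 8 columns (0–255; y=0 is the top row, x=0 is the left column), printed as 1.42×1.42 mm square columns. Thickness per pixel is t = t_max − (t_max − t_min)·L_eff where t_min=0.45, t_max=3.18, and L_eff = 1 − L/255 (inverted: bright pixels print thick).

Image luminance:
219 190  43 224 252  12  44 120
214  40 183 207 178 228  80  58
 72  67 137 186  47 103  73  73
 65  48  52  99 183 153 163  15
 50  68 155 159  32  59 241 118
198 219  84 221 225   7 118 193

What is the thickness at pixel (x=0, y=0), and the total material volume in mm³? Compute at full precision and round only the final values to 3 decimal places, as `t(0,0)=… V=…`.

t(0,0)=2.795 V=172.539

span = t_max - t_min = 3.18 - 0.45 = 2.730
L(0,0) = 219, L_eff = 1 - 219/255 = 0.141176 (inverted)
t(0,0) = 3.18 - 2.730·0.141176 = 2.795
Σt over all 6·8 pixels = 29093/340 ≈ 85.5676471
V = pitch²·Σt = 1.42²·29093/340 = 172.539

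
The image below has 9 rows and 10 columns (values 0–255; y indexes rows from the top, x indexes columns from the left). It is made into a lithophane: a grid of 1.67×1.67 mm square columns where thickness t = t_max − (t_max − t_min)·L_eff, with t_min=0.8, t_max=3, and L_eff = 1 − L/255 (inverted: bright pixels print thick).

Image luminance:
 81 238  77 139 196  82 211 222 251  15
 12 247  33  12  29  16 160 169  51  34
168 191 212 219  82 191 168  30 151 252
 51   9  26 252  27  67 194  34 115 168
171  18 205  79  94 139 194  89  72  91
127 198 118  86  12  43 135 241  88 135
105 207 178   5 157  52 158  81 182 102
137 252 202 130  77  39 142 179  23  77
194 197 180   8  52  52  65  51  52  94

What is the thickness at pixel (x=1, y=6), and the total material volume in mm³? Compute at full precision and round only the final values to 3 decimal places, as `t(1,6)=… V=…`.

t(1,6)=2.586 V=456.979

span = t_max - t_min = 3 - 0.8 = 2.200
L(1,6) = 207, L_eff = 1 - 207/255 = 0.188235 (inverted)
t(1,6) = 3 - 2.200·0.188235 = 2.586
Σt over all 9·10 pixels = 69639/425 ≈ 163.8564706
V = pitch²·Σt = 1.67²·69639/425 = 456.979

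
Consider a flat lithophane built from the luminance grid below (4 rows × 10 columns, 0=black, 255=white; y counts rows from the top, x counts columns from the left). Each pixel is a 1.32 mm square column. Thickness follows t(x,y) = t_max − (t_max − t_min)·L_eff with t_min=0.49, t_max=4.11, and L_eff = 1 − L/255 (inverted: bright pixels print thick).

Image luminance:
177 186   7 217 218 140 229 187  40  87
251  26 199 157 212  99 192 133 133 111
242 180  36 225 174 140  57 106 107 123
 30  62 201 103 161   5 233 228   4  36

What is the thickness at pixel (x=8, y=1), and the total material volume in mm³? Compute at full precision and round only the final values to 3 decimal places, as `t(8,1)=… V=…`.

span = t_max - t_min = 4.11 - 0.49 = 3.620
L(8,1) = 133, L_eff = 1 - 133/255 = 0.478431 (inverted)
t(8,1) = 4.11 - 3.620·0.478431 = 2.378
Σt over all 4·10 pixels = 206179/2125 ≈ 97.0254118
V = pitch²·Σt = 1.32²·206179/2125 = 169.057

t(8,1)=2.378 V=169.057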